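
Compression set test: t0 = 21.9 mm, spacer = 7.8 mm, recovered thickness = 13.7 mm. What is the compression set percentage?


CS = (t0 - recovered) / (t0 - ts) * 100
= (21.9 - 13.7) / (21.9 - 7.8) * 100
= 8.2 / 14.1 * 100
= 58.2%

58.2%


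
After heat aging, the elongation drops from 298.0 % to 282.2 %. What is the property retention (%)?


Retention = aged / original * 100
= 282.2 / 298.0 * 100
= 94.7%

94.7%


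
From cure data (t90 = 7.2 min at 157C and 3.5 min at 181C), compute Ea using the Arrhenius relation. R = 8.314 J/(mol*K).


T1 = 430.15 K, T2 = 454.15 K
1/T1 - 1/T2 = 1.2285e-04
ln(t1/t2) = ln(7.2/3.5) = 0.7213
Ea = 8.314 * 0.7213 / 1.2285e-04 = 48814.0485 J/mol
Ea = 48.81 kJ/mol

48.81 kJ/mol


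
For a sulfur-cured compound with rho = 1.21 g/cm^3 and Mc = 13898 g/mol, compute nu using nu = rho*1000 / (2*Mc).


nu = rho * 1000 / (2 * Mc)
nu = 1.21 * 1000 / (2 * 13898)
nu = 1210.0 / 27796
nu = 0.0435 mol/L

0.0435 mol/L


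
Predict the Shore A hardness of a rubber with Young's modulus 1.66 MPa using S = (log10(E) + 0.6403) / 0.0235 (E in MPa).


log10(E) = 0.0235*S - 0.6403  =>  S = (log10(E) + 0.6403) / 0.0235
log10(1.66) = 0.220108
S = (0.220108 + 0.6403) / 0.0235 = 0.860408 / 0.0235
S = 36.6

Shore A = 36.6


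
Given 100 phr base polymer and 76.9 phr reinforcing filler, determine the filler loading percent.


Filler % = filler / (rubber + filler) * 100
= 76.9 / (100 + 76.9) * 100
= 76.9 / 176.9 * 100
= 43.47%

43.47%


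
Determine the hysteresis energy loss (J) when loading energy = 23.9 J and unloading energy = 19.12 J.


Hysteresis loss = loading - unloading
= 23.9 - 19.12
= 4.78 J

4.78 J


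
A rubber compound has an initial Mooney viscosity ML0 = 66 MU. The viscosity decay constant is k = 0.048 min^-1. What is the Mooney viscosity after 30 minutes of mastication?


ML = ML0 * exp(-k * t)
ML = 66 * exp(-0.048 * 30)
ML = 66 * 0.2369
ML = 15.64 MU

15.64 MU


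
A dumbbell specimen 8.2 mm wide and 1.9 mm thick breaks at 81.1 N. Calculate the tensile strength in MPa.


Area = width * thickness = 8.2 * 1.9 = 15.58 mm^2
TS = force / area = 81.1 / 15.58 = 5.21 MPa

5.21 MPa


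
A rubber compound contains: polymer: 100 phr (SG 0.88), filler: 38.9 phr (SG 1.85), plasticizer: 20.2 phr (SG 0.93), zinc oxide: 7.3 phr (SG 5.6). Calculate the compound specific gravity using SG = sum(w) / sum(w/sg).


Sum of weights = 166.4
Volume contributions:
  polymer: 100/0.88 = 113.6364
  filler: 38.9/1.85 = 21.0270
  plasticizer: 20.2/0.93 = 21.7204
  zinc oxide: 7.3/5.6 = 1.3036
Sum of volumes = 157.6874
SG = 166.4 / 157.6874 = 1.055

SG = 1.055


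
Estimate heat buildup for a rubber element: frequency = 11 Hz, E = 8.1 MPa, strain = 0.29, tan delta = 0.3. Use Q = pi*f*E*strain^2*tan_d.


Q = pi * f * E * strain^2 * tan_d
= pi * 11 * 8.1 * 0.29^2 * 0.3
= pi * 11 * 8.1 * 0.0841 * 0.3
= 7.0623

Q = 7.0623


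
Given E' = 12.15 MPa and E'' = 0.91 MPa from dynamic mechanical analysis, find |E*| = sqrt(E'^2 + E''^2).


|E*| = sqrt(E'^2 + E''^2)
= sqrt(12.15^2 + 0.91^2)
= sqrt(147.6225 + 0.8281)
= 12.184 MPa

12.184 MPa


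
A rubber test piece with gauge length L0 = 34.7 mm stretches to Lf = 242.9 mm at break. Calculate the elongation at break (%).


Elongation = (Lf - L0) / L0 * 100
= (242.9 - 34.7) / 34.7 * 100
= 208.2 / 34.7 * 100
= 600.0%

600.0%


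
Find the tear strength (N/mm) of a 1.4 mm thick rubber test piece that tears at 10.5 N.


Tear strength = force / thickness
= 10.5 / 1.4
= 7.5 N/mm

7.5 N/mm


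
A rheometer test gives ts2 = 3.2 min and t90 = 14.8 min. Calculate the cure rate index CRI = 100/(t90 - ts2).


CRI = 100 / (t90 - ts2)
= 100 / (14.8 - 3.2)
= 100 / 11.6
= 8.62 min^-1

8.62 min^-1


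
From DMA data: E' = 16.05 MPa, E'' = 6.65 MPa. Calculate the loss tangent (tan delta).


tan delta = E'' / E'
= 6.65 / 16.05
= 0.4143

tan delta = 0.4143


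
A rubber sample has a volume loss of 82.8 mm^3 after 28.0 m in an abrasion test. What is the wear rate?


Rate = volume_loss / distance
= 82.8 / 28.0
= 2.957 mm^3/m

2.957 mm^3/m


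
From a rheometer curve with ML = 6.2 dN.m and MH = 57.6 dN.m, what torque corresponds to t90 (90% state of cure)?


M90 = ML + 0.9 * (MH - ML)
M90 = 6.2 + 0.9 * (57.6 - 6.2)
M90 = 6.2 + 0.9 * 51.4
M90 = 52.46 dN.m

52.46 dN.m


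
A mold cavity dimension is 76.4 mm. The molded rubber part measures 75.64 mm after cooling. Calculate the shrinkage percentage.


Shrinkage = (mold - part) / mold * 100
= (76.4 - 75.64) / 76.4 * 100
= 0.76 / 76.4 * 100
= 0.99%

0.99%


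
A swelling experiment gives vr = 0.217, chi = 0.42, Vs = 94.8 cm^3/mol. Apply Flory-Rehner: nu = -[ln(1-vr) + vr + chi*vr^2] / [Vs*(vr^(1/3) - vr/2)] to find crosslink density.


ln(1 - vr) = ln(1 - 0.217) = -0.2446
Numerator = -((-0.2446) + 0.217 + 0.42 * 0.217^2) = 0.0078
Denominator = 94.8 * (0.217^(1/3) - 0.217/2) = 46.6818
nu = 0.0078 / 46.6818 = 1.6806e-04 mol/cm^3

1.6806e-04 mol/cm^3


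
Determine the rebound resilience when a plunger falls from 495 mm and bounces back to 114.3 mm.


Resilience = h_rebound / h_drop * 100
= 114.3 / 495 * 100
= 23.1%

23.1%


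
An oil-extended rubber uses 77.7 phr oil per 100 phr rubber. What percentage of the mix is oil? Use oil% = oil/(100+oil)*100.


Oil % = oil / (100 + oil) * 100
= 77.7 / (100 + 77.7) * 100
= 77.7 / 177.7 * 100
= 43.73%

43.73%


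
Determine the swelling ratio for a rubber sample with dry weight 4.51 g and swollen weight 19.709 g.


Q = W_swollen / W_dry
Q = 19.709 / 4.51
Q = 4.37

Q = 4.37


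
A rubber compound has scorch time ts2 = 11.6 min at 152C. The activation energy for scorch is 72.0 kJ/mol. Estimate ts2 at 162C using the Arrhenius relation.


Convert temperatures: T1 = 152 + 273.15 = 425.15 K, T2 = 162 + 273.15 = 435.15 K
ts2_new = 11.6 * exp(72000 / 8.314 * (1/435.15 - 1/425.15))
1/T2 - 1/T1 = -5.4053e-05
ts2_new = 7.26 min

7.26 min


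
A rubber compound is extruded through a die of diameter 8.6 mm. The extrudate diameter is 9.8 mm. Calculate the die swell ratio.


Die swell ratio = D_extrudate / D_die
= 9.8 / 8.6
= 1.14

Die swell = 1.14


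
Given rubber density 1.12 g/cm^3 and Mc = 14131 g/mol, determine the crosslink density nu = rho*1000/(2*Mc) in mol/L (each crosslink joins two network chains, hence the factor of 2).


nu = rho * 1000 / (2 * Mc)
nu = 1.12 * 1000 / (2 * 14131)
nu = 1120.0 / 28262
nu = 0.0396 mol/L

0.0396 mol/L


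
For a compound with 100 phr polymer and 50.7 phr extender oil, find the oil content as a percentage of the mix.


Oil % = oil / (100 + oil) * 100
= 50.7 / (100 + 50.7) * 100
= 50.7 / 150.7 * 100
= 33.64%

33.64%


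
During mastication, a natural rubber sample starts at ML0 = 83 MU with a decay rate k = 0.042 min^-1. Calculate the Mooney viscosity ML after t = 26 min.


ML = ML0 * exp(-k * t)
ML = 83 * exp(-0.042 * 26)
ML = 83 * 0.3355
ML = 27.85 MU

27.85 MU


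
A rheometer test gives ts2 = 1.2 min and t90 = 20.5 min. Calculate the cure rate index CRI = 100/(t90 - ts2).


CRI = 100 / (t90 - ts2)
= 100 / (20.5 - 1.2)
= 100 / 19.3
= 5.18 min^-1

5.18 min^-1


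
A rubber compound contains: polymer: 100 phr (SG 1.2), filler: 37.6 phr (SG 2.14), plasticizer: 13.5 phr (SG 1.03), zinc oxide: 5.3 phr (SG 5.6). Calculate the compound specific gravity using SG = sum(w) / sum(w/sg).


Sum of weights = 156.4
Volume contributions:
  polymer: 100/1.2 = 83.3333
  filler: 37.6/2.14 = 17.5701
  plasticizer: 13.5/1.03 = 13.1068
  zinc oxide: 5.3/5.6 = 0.9464
Sum of volumes = 114.9567
SG = 156.4 / 114.9567 = 1.361

SG = 1.361


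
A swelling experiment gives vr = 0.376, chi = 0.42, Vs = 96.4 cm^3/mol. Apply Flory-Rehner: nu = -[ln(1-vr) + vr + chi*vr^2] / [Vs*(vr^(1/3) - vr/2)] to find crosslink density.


ln(1 - vr) = ln(1 - 0.376) = -0.4716
Numerator = -((-0.4716) + 0.376 + 0.42 * 0.376^2) = 0.0362
Denominator = 96.4 * (0.376^(1/3) - 0.376/2) = 51.4550
nu = 0.0362 / 51.4550 = 7.0405e-04 mol/cm^3

7.0405e-04 mol/cm^3


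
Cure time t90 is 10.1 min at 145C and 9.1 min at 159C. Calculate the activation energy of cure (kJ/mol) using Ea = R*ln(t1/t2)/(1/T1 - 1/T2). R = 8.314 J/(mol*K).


T1 = 418.15 K, T2 = 432.15 K
1/T1 - 1/T2 = 7.7475e-05
ln(t1/t2) = ln(10.1/9.1) = 0.1043
Ea = 8.314 * 0.1043 / 7.7475e-05 = 11188.4656 J/mol
Ea = 11.19 kJ/mol

11.19 kJ/mol


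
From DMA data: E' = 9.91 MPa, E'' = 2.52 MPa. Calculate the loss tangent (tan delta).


tan delta = E'' / E'
= 2.52 / 9.91
= 0.2543

tan delta = 0.2543


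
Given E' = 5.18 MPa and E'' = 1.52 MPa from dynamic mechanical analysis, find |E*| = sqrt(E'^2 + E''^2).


|E*| = sqrt(E'^2 + E''^2)
= sqrt(5.18^2 + 1.52^2)
= sqrt(26.8324 + 2.3104)
= 5.398 MPa

5.398 MPa


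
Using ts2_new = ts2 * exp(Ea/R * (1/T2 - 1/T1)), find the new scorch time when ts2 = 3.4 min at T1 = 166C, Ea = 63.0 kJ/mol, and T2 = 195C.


Convert temperatures: T1 = 166 + 273.15 = 439.15 K, T2 = 195 + 273.15 = 468.15 K
ts2_new = 3.4 * exp(63000 / 8.314 * (1/468.15 - 1/439.15))
1/T2 - 1/T1 = -1.4106e-04
ts2_new = 1.17 min

1.17 min


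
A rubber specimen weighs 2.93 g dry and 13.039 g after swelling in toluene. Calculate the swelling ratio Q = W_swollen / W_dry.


Q = W_swollen / W_dry
Q = 13.039 / 2.93
Q = 4.45

Q = 4.45


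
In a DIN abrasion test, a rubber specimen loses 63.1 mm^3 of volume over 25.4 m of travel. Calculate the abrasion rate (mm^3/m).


Rate = volume_loss / distance
= 63.1 / 25.4
= 2.484 mm^3/m

2.484 mm^3/m


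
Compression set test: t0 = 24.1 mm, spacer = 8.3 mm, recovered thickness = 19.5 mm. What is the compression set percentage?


CS = (t0 - recovered) / (t0 - ts) * 100
= (24.1 - 19.5) / (24.1 - 8.3) * 100
= 4.6 / 15.8 * 100
= 29.1%

29.1%


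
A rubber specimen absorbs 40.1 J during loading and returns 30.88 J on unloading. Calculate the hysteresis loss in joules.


Hysteresis loss = loading - unloading
= 40.1 - 30.88
= 9.22 J

9.22 J


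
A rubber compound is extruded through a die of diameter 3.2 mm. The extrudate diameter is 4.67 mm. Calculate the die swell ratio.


Die swell ratio = D_extrudate / D_die
= 4.67 / 3.2
= 1.459

Die swell = 1.459


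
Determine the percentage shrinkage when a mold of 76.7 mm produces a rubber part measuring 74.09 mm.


Shrinkage = (mold - part) / mold * 100
= (76.7 - 74.09) / 76.7 * 100
= 2.61 / 76.7 * 100
= 3.4%

3.4%


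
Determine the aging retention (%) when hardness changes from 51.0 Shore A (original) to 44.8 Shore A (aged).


Retention = aged / original * 100
= 44.8 / 51.0 * 100
= 87.8%

87.8%


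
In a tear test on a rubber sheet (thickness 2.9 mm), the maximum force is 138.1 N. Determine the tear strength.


Tear strength = force / thickness
= 138.1 / 2.9
= 47.62 N/mm

47.62 N/mm


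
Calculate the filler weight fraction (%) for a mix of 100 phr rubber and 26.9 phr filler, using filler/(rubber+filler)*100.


Filler % = filler / (rubber + filler) * 100
= 26.9 / (100 + 26.9) * 100
= 26.9 / 126.9 * 100
= 21.2%

21.2%


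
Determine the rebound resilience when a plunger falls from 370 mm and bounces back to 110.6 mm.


Resilience = h_rebound / h_drop * 100
= 110.6 / 370 * 100
= 29.9%

29.9%


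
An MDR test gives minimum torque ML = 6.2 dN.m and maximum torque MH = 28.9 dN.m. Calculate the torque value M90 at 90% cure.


M90 = ML + 0.9 * (MH - ML)
M90 = 6.2 + 0.9 * (28.9 - 6.2)
M90 = 6.2 + 0.9 * 22.7
M90 = 26.63 dN.m

26.63 dN.m


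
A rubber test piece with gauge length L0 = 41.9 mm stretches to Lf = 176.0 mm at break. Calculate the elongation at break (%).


Elongation = (Lf - L0) / L0 * 100
= (176.0 - 41.9) / 41.9 * 100
= 134.1 / 41.9 * 100
= 320.0%

320.0%


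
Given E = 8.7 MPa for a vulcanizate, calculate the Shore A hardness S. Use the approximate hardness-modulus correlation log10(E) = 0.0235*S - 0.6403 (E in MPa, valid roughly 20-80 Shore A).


log10(E) = 0.0235*S - 0.6403  =>  S = (log10(E) + 0.6403) / 0.0235
log10(8.7) = 0.939519
S = (0.939519 + 0.6403) / 0.0235 = 1.579819 / 0.0235
S = 67.2

Shore A = 67.2


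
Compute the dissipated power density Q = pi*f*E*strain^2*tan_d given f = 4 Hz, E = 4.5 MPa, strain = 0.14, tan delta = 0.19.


Q = pi * f * E * strain^2 * tan_d
= pi * 4 * 4.5 * 0.14^2 * 0.19
= pi * 4 * 4.5 * 0.0196 * 0.19
= 0.2106

Q = 0.2106


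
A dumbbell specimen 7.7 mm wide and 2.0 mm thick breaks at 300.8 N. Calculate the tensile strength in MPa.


Area = width * thickness = 7.7 * 2.0 = 15.4 mm^2
TS = force / area = 300.8 / 15.4 = 19.53 MPa

19.53 MPa


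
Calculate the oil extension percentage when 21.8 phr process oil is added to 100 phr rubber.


Oil % = oil / (100 + oil) * 100
= 21.8 / (100 + 21.8) * 100
= 21.8 / 121.8 * 100
= 17.9%

17.9%


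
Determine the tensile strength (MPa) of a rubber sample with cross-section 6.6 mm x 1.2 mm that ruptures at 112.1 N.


Area = width * thickness = 6.6 * 1.2 = 7.92 mm^2
TS = force / area = 112.1 / 7.92 = 14.15 MPa

14.15 MPa


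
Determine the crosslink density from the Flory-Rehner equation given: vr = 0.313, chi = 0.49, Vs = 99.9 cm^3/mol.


ln(1 - vr) = ln(1 - 0.313) = -0.3754
Numerator = -((-0.3754) + 0.313 + 0.49 * 0.313^2) = 0.0144
Denominator = 99.9 * (0.313^(1/3) - 0.313/2) = 52.1944
nu = 0.0144 / 52.1944 = 2.7620e-04 mol/cm^3

2.7620e-04 mol/cm^3


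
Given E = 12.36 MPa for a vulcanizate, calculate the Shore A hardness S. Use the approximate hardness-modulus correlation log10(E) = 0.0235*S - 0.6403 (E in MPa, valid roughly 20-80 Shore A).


log10(E) = 0.0235*S - 0.6403  =>  S = (log10(E) + 0.6403) / 0.0235
log10(12.36) = 1.092018
S = (1.092018 + 0.6403) / 0.0235 = 1.732318 / 0.0235
S = 73.7

Shore A = 73.7


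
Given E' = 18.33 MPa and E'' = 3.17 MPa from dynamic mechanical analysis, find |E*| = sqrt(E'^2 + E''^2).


|E*| = sqrt(E'^2 + E''^2)
= sqrt(18.33^2 + 3.17^2)
= sqrt(335.9889 + 10.0489)
= 18.602 MPa

18.602 MPa


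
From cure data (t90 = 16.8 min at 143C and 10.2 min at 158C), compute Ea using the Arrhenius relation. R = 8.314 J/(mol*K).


T1 = 416.15 K, T2 = 431.15 K
1/T1 - 1/T2 = 8.3601e-05
ln(t1/t2) = ln(16.8/10.2) = 0.4990
Ea = 8.314 * 0.4990 / 8.3601e-05 = 49623.7874 J/mol
Ea = 49.62 kJ/mol

49.62 kJ/mol


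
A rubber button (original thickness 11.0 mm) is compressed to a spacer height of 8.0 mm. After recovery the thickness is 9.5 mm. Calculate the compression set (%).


CS = (t0 - recovered) / (t0 - ts) * 100
= (11.0 - 9.5) / (11.0 - 8.0) * 100
= 1.5 / 3.0 * 100
= 50.0%

50.0%


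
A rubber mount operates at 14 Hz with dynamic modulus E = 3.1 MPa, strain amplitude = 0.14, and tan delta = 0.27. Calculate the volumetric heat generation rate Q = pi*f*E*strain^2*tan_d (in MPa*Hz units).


Q = pi * f * E * strain^2 * tan_d
= pi * 14 * 3.1 * 0.14^2 * 0.27
= pi * 14 * 3.1 * 0.0196 * 0.27
= 0.7215

Q = 0.7215


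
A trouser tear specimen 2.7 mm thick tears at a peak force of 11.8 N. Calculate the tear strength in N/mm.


Tear strength = force / thickness
= 11.8 / 2.7
= 4.37 N/mm

4.37 N/mm


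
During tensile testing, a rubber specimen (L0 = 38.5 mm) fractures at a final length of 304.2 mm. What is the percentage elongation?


Elongation = (Lf - L0) / L0 * 100
= (304.2 - 38.5) / 38.5 * 100
= 265.7 / 38.5 * 100
= 690.1%

690.1%


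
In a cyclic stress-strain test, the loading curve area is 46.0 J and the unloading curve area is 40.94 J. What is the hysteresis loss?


Hysteresis loss = loading - unloading
= 46.0 - 40.94
= 5.06 J

5.06 J


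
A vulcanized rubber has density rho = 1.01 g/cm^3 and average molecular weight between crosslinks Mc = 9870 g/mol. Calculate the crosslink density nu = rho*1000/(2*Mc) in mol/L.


nu = rho * 1000 / (2 * Mc)
nu = 1.01 * 1000 / (2 * 9870)
nu = 1010.0 / 19740
nu = 0.0512 mol/L

0.0512 mol/L


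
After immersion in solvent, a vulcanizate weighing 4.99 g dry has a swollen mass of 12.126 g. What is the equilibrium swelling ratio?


Q = W_swollen / W_dry
Q = 12.126 / 4.99
Q = 2.43

Q = 2.43


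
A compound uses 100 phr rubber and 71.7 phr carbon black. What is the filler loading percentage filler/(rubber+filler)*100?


Filler % = filler / (rubber + filler) * 100
= 71.7 / (100 + 71.7) * 100
= 71.7 / 171.7 * 100
= 41.76%

41.76%


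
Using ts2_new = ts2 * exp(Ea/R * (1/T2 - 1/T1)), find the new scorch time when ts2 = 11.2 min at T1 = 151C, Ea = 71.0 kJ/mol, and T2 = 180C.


Convert temperatures: T1 = 151 + 273.15 = 424.15 K, T2 = 180 + 273.15 = 453.15 K
ts2_new = 11.2 * exp(71000 / 8.314 * (1/453.15 - 1/424.15))
1/T2 - 1/T1 = -1.5088e-04
ts2_new = 3.09 min

3.09 min


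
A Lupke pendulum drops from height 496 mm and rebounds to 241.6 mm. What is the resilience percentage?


Resilience = h_rebound / h_drop * 100
= 241.6 / 496 * 100
= 48.7%

48.7%


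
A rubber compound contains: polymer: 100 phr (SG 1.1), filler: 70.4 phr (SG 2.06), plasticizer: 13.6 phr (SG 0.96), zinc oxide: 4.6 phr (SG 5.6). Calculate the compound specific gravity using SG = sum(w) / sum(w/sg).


Sum of weights = 188.6
Volume contributions:
  polymer: 100/1.1 = 90.9091
  filler: 70.4/2.06 = 34.1748
  plasticizer: 13.6/0.96 = 14.1667
  zinc oxide: 4.6/5.6 = 0.8214
Sum of volumes = 140.0719
SG = 188.6 / 140.0719 = 1.346

SG = 1.346


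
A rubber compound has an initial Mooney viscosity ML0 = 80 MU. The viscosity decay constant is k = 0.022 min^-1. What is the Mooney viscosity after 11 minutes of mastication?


ML = ML0 * exp(-k * t)
ML = 80 * exp(-0.022 * 11)
ML = 80 * 0.7851
ML = 62.8 MU

62.8 MU


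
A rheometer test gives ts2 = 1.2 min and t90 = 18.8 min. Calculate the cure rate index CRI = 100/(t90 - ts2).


CRI = 100 / (t90 - ts2)
= 100 / (18.8 - 1.2)
= 100 / 17.6
= 5.68 min^-1

5.68 min^-1


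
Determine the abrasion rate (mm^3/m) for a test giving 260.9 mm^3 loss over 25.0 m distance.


Rate = volume_loss / distance
= 260.9 / 25.0
= 10.436 mm^3/m

10.436 mm^3/m


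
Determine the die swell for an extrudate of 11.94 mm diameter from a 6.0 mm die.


Die swell ratio = D_extrudate / D_die
= 11.94 / 6.0
= 1.99

Die swell = 1.99


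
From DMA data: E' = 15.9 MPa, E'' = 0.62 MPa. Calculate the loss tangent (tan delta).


tan delta = E'' / E'
= 0.62 / 15.9
= 0.039

tan delta = 0.039


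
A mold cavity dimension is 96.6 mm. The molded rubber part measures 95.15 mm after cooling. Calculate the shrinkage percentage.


Shrinkage = (mold - part) / mold * 100
= (96.6 - 95.15) / 96.6 * 100
= 1.45 / 96.6 * 100
= 1.5%

1.5%


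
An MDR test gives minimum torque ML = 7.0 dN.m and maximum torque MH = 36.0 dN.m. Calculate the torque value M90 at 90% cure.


M90 = ML + 0.9 * (MH - ML)
M90 = 7.0 + 0.9 * (36.0 - 7.0)
M90 = 7.0 + 0.9 * 29.0
M90 = 33.1 dN.m

33.1 dN.m


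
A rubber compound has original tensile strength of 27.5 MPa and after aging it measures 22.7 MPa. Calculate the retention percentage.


Retention = aged / original * 100
= 22.7 / 27.5 * 100
= 82.5%

82.5%


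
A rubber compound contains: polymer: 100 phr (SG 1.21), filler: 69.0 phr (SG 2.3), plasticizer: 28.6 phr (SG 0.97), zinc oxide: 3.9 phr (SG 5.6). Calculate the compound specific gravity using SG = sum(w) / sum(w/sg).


Sum of weights = 201.5
Volume contributions:
  polymer: 100/1.21 = 82.6446
  filler: 69.0/2.3 = 30.0000
  plasticizer: 28.6/0.97 = 29.4845
  zinc oxide: 3.9/5.6 = 0.6964
Sum of volumes = 142.8256
SG = 201.5 / 142.8256 = 1.411

SG = 1.411


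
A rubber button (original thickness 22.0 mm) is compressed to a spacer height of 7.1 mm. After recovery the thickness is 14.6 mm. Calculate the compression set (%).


CS = (t0 - recovered) / (t0 - ts) * 100
= (22.0 - 14.6) / (22.0 - 7.1) * 100
= 7.4 / 14.9 * 100
= 49.7%

49.7%


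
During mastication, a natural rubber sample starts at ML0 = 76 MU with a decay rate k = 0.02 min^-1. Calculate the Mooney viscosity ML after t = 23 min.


ML = ML0 * exp(-k * t)
ML = 76 * exp(-0.02 * 23)
ML = 76 * 0.6313
ML = 47.98 MU

47.98 MU


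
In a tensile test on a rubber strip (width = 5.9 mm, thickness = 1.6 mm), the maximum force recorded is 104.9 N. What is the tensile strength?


Area = width * thickness = 5.9 * 1.6 = 9.44 mm^2
TS = force / area = 104.9 / 9.44 = 11.11 MPa

11.11 MPa


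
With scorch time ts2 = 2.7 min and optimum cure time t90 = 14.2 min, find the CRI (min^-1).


CRI = 100 / (t90 - ts2)
= 100 / (14.2 - 2.7)
= 100 / 11.5
= 8.7 min^-1

8.7 min^-1


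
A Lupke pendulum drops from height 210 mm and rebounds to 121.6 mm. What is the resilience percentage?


Resilience = h_rebound / h_drop * 100
= 121.6 / 210 * 100
= 57.9%

57.9%


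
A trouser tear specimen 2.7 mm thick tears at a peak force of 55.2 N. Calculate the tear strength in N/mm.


Tear strength = force / thickness
= 55.2 / 2.7
= 20.44 N/mm

20.44 N/mm


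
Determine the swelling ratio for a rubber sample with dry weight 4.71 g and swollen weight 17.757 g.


Q = W_swollen / W_dry
Q = 17.757 / 4.71
Q = 3.77

Q = 3.77


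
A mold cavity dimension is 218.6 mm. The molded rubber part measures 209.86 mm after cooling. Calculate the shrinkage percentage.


Shrinkage = (mold - part) / mold * 100
= (218.6 - 209.86) / 218.6 * 100
= 8.74 / 218.6 * 100
= 4.0%

4.0%


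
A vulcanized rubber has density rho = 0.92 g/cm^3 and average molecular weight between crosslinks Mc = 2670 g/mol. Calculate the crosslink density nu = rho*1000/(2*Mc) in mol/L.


nu = rho * 1000 / (2 * Mc)
nu = 0.92 * 1000 / (2 * 2670)
nu = 920.0 / 5340
nu = 0.1723 mol/L

0.1723 mol/L


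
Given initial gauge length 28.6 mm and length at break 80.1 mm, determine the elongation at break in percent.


Elongation = (Lf - L0) / L0 * 100
= (80.1 - 28.6) / 28.6 * 100
= 51.5 / 28.6 * 100
= 180.1%

180.1%


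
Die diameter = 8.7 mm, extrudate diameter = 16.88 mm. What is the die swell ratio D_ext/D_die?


Die swell ratio = D_extrudate / D_die
= 16.88 / 8.7
= 1.94

Die swell = 1.94


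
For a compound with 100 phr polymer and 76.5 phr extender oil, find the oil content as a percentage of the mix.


Oil % = oil / (100 + oil) * 100
= 76.5 / (100 + 76.5) * 100
= 76.5 / 176.5 * 100
= 43.34%

43.34%


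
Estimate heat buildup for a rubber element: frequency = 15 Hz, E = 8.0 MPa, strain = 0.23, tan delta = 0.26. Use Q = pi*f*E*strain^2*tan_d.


Q = pi * f * E * strain^2 * tan_d
= pi * 15 * 8.0 * 0.23^2 * 0.26
= pi * 15 * 8.0 * 0.0529 * 0.26
= 5.1851

Q = 5.1851


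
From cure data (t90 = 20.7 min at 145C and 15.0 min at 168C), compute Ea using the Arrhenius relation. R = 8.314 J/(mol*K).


T1 = 418.15 K, T2 = 441.15 K
1/T1 - 1/T2 = 1.2468e-04
ln(t1/t2) = ln(20.7/15.0) = 0.3221
Ea = 8.314 * 0.3221 / 1.2468e-04 = 21476.7739 J/mol
Ea = 21.48 kJ/mol

21.48 kJ/mol


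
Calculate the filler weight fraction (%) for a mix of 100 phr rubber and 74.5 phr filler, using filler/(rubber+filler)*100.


Filler % = filler / (rubber + filler) * 100
= 74.5 / (100 + 74.5) * 100
= 74.5 / 174.5 * 100
= 42.69%

42.69%


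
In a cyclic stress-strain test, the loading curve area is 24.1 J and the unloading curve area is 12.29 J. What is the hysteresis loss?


Hysteresis loss = loading - unloading
= 24.1 - 12.29
= 11.81 J

11.81 J


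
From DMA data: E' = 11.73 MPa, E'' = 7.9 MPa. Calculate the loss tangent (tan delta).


tan delta = E'' / E'
= 7.9 / 11.73
= 0.6735

tan delta = 0.6735


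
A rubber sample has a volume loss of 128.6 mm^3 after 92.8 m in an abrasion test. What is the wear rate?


Rate = volume_loss / distance
= 128.6 / 92.8
= 1.386 mm^3/m

1.386 mm^3/m


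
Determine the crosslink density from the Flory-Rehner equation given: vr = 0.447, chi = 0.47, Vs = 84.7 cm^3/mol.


ln(1 - vr) = ln(1 - 0.447) = -0.5924
Numerator = -((-0.5924) + 0.447 + 0.47 * 0.447^2) = 0.0515
Denominator = 84.7 * (0.447^(1/3) - 0.447/2) = 45.8314
nu = 0.0515 / 45.8314 = 0.0011 mol/cm^3

0.0011 mol/cm^3


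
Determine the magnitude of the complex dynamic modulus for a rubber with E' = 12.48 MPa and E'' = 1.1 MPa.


|E*| = sqrt(E'^2 + E''^2)
= sqrt(12.48^2 + 1.1^2)
= sqrt(155.7504 + 1.2100)
= 12.528 MPa

12.528 MPa


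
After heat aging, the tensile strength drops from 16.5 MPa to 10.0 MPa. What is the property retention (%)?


Retention = aged / original * 100
= 10.0 / 16.5 * 100
= 60.6%

60.6%


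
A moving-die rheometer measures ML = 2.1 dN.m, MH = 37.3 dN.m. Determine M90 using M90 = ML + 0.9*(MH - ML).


M90 = ML + 0.9 * (MH - ML)
M90 = 2.1 + 0.9 * (37.3 - 2.1)
M90 = 2.1 + 0.9 * 35.2
M90 = 33.78 dN.m

33.78 dN.m


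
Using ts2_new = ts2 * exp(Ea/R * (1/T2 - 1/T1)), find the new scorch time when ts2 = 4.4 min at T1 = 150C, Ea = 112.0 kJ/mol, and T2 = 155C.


Convert temperatures: T1 = 150 + 273.15 = 423.15 K, T2 = 155 + 273.15 = 428.15 K
ts2_new = 4.4 * exp(112000 / 8.314 * (1/428.15 - 1/423.15))
1/T2 - 1/T1 = -2.7598e-05
ts2_new = 3.03 min

3.03 min


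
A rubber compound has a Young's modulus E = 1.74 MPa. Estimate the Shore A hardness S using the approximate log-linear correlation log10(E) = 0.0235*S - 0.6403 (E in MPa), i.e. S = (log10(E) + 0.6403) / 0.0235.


log10(E) = 0.0235*S - 0.6403  =>  S = (log10(E) + 0.6403) / 0.0235
log10(1.74) = 0.240549
S = (0.240549 + 0.6403) / 0.0235 = 0.880849 / 0.0235
S = 37.5

Shore A = 37.5


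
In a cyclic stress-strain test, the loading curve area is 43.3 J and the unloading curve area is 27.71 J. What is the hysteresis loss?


Hysteresis loss = loading - unloading
= 43.3 - 27.71
= 15.59 J

15.59 J


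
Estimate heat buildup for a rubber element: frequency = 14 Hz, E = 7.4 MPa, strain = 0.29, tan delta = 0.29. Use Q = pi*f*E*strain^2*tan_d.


Q = pi * f * E * strain^2 * tan_d
= pi * 14 * 7.4 * 0.29^2 * 0.29
= pi * 14 * 7.4 * 0.0841 * 0.29
= 7.9379

Q = 7.9379


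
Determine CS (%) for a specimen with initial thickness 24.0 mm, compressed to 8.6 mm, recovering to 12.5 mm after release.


CS = (t0 - recovered) / (t0 - ts) * 100
= (24.0 - 12.5) / (24.0 - 8.6) * 100
= 11.5 / 15.4 * 100
= 74.7%

74.7%


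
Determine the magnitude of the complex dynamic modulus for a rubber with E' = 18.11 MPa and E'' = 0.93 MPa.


|E*| = sqrt(E'^2 + E''^2)
= sqrt(18.11^2 + 0.93^2)
= sqrt(327.9721 + 0.8649)
= 18.134 MPa

18.134 MPa


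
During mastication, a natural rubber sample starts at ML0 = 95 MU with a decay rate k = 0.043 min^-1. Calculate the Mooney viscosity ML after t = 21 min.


ML = ML0 * exp(-k * t)
ML = 95 * exp(-0.043 * 21)
ML = 95 * 0.4054
ML = 38.51 MU

38.51 MU


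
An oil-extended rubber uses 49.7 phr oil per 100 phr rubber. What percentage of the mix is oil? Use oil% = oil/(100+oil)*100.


Oil % = oil / (100 + oil) * 100
= 49.7 / (100 + 49.7) * 100
= 49.7 / 149.7 * 100
= 33.2%

33.2%


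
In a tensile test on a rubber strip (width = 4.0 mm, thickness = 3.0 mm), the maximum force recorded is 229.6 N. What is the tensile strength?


Area = width * thickness = 4.0 * 3.0 = 12.0 mm^2
TS = force / area = 229.6 / 12.0 = 19.13 MPa

19.13 MPa


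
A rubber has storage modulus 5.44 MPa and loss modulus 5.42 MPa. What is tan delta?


tan delta = E'' / E'
= 5.42 / 5.44
= 0.9963

tan delta = 0.9963


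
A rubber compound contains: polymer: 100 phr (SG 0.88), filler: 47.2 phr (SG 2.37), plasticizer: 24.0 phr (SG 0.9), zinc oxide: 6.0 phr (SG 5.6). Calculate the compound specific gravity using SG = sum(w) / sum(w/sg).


Sum of weights = 177.2
Volume contributions:
  polymer: 100/0.88 = 113.6364
  filler: 47.2/2.37 = 19.9156
  plasticizer: 24.0/0.9 = 26.6667
  zinc oxide: 6.0/5.6 = 1.0714
Sum of volumes = 161.2901
SG = 177.2 / 161.2901 = 1.099

SG = 1.099


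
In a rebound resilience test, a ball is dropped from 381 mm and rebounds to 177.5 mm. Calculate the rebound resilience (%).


Resilience = h_rebound / h_drop * 100
= 177.5 / 381 * 100
= 46.6%

46.6%


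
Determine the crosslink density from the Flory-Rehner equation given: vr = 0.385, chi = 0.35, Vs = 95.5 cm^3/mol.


ln(1 - vr) = ln(1 - 0.385) = -0.4861
Numerator = -((-0.4861) + 0.385 + 0.35 * 0.385^2) = 0.0493
Denominator = 95.5 * (0.385^(1/3) - 0.385/2) = 51.0905
nu = 0.0493 / 51.0905 = 9.6406e-04 mol/cm^3

9.6406e-04 mol/cm^3


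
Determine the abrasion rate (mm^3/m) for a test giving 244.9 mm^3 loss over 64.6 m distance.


Rate = volume_loss / distance
= 244.9 / 64.6
= 3.791 mm^3/m

3.791 mm^3/m


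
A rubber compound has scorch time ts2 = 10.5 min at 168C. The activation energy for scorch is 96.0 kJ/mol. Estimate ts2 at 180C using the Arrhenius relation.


Convert temperatures: T1 = 168 + 273.15 = 441.15 K, T2 = 180 + 273.15 = 453.15 K
ts2_new = 10.5 * exp(96000 / 8.314 * (1/453.15 - 1/441.15))
1/T2 - 1/T1 = -6.0028e-05
ts2_new = 5.25 min

5.25 min


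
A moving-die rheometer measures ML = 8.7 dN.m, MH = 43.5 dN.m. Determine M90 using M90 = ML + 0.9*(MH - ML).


M90 = ML + 0.9 * (MH - ML)
M90 = 8.7 + 0.9 * (43.5 - 8.7)
M90 = 8.7 + 0.9 * 34.8
M90 = 40.02 dN.m

40.02 dN.m


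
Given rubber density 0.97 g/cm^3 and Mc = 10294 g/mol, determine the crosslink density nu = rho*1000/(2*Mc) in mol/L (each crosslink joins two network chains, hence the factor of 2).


nu = rho * 1000 / (2 * Mc)
nu = 0.97 * 1000 / (2 * 10294)
nu = 970.0 / 20588
nu = 0.0471 mol/L

0.0471 mol/L


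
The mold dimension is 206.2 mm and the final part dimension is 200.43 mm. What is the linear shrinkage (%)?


Shrinkage = (mold - part) / mold * 100
= (206.2 - 200.43) / 206.2 * 100
= 5.77 / 206.2 * 100
= 2.8%

2.8%


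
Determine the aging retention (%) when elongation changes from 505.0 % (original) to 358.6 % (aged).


Retention = aged / original * 100
= 358.6 / 505.0 * 100
= 71.0%

71.0%


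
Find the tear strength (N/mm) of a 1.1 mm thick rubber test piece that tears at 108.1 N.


Tear strength = force / thickness
= 108.1 / 1.1
= 98.27 N/mm

98.27 N/mm


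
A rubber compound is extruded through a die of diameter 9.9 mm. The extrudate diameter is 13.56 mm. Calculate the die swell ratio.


Die swell ratio = D_extrudate / D_die
= 13.56 / 9.9
= 1.37

Die swell = 1.37


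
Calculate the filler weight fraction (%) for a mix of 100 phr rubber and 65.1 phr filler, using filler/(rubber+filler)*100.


Filler % = filler / (rubber + filler) * 100
= 65.1 / (100 + 65.1) * 100
= 65.1 / 165.1 * 100
= 39.43%

39.43%


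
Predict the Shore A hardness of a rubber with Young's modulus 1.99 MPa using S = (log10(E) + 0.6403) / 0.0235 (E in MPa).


log10(E) = 0.0235*S - 0.6403  =>  S = (log10(E) + 0.6403) / 0.0235
log10(1.99) = 0.298853
S = (0.298853 + 0.6403) / 0.0235 = 0.939153 / 0.0235
S = 40.0

Shore A = 40.0


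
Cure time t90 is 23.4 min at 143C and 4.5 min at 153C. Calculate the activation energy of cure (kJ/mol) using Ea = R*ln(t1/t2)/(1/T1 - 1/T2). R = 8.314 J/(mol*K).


T1 = 416.15 K, T2 = 426.15 K
1/T1 - 1/T2 = 5.6388e-05
ln(t1/t2) = ln(23.4/4.5) = 1.6487
Ea = 8.314 * 1.6487 / 5.6388e-05 = 243082.1960 J/mol
Ea = 243.08 kJ/mol

243.08 kJ/mol


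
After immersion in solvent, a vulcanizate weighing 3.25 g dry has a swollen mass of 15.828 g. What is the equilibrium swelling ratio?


Q = W_swollen / W_dry
Q = 15.828 / 3.25
Q = 4.87

Q = 4.87


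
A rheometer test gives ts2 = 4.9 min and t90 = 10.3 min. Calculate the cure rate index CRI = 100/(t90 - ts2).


CRI = 100 / (t90 - ts2)
= 100 / (10.3 - 4.9)
= 100 / 5.4
= 18.52 min^-1

18.52 min^-1


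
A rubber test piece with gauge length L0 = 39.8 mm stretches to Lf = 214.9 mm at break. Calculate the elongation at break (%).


Elongation = (Lf - L0) / L0 * 100
= (214.9 - 39.8) / 39.8 * 100
= 175.1 / 39.8 * 100
= 439.9%

439.9%


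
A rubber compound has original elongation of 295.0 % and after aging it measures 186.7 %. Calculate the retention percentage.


Retention = aged / original * 100
= 186.7 / 295.0 * 100
= 63.3%

63.3%


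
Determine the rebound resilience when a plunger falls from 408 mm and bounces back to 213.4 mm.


Resilience = h_rebound / h_drop * 100
= 213.4 / 408 * 100
= 52.3%

52.3%


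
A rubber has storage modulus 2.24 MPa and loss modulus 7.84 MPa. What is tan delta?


tan delta = E'' / E'
= 7.84 / 2.24
= 3.5

tan delta = 3.5


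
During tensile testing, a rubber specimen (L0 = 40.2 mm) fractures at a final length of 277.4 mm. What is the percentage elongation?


Elongation = (Lf - L0) / L0 * 100
= (277.4 - 40.2) / 40.2 * 100
= 237.2 / 40.2 * 100
= 590.0%

590.0%


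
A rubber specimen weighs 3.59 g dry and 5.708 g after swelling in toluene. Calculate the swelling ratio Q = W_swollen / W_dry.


Q = W_swollen / W_dry
Q = 5.708 / 3.59
Q = 1.59

Q = 1.59


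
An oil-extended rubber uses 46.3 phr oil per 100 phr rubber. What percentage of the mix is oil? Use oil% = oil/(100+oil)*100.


Oil % = oil / (100 + oil) * 100
= 46.3 / (100 + 46.3) * 100
= 46.3 / 146.3 * 100
= 31.65%

31.65%


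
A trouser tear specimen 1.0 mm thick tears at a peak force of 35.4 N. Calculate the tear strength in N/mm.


Tear strength = force / thickness
= 35.4 / 1.0
= 35.4 N/mm

35.4 N/mm


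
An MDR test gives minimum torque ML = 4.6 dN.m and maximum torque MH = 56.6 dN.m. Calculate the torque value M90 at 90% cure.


M90 = ML + 0.9 * (MH - ML)
M90 = 4.6 + 0.9 * (56.6 - 4.6)
M90 = 4.6 + 0.9 * 52.0
M90 = 51.4 dN.m

51.4 dN.m


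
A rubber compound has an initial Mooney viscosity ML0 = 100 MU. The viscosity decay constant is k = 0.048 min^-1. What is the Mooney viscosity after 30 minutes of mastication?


ML = ML0 * exp(-k * t)
ML = 100 * exp(-0.048 * 30)
ML = 100 * 0.2369
ML = 23.69 MU

23.69 MU


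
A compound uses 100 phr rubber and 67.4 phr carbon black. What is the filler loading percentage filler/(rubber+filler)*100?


Filler % = filler / (rubber + filler) * 100
= 67.4 / (100 + 67.4) * 100
= 67.4 / 167.4 * 100
= 40.26%

40.26%


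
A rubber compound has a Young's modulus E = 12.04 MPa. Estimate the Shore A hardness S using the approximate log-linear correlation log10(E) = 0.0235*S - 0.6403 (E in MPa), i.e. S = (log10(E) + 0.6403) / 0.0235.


log10(E) = 0.0235*S - 0.6403  =>  S = (log10(E) + 0.6403) / 0.0235
log10(12.04) = 1.080626
S = (1.080626 + 0.6403) / 0.0235 = 1.720926 / 0.0235
S = 73.2

Shore A = 73.2


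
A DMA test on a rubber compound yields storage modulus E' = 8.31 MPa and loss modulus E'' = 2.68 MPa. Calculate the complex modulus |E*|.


|E*| = sqrt(E'^2 + E''^2)
= sqrt(8.31^2 + 2.68^2)
= sqrt(69.0561 + 7.1824)
= 8.731 MPa

8.731 MPa


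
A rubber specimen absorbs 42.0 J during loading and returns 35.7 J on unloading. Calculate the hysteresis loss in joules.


Hysteresis loss = loading - unloading
= 42.0 - 35.7
= 6.3 J

6.3 J


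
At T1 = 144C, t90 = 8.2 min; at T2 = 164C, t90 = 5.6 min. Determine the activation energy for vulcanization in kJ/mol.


T1 = 417.15 K, T2 = 437.15 K
1/T1 - 1/T2 = 1.0967e-04
ln(t1/t2) = ln(8.2/5.6) = 0.3814
Ea = 8.314 * 0.3814 / 1.0967e-04 = 28909.8940 J/mol
Ea = 28.91 kJ/mol

28.91 kJ/mol


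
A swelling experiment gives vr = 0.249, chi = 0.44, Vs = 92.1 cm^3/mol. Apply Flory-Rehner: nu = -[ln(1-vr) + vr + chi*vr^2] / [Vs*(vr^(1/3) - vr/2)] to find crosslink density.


ln(1 - vr) = ln(1 - 0.249) = -0.2863
Numerator = -((-0.2863) + 0.249 + 0.44 * 0.249^2) = 0.0101
Denominator = 92.1 * (0.249^(1/3) - 0.249/2) = 46.4755
nu = 0.0101 / 46.4755 = 2.1666e-04 mol/cm^3

2.1666e-04 mol/cm^3


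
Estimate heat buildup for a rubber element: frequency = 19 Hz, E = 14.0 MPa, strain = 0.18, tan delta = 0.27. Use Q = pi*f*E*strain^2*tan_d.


Q = pi * f * E * strain^2 * tan_d
= pi * 19 * 14.0 * 0.18^2 * 0.27
= pi * 19 * 14.0 * 0.0324 * 0.27
= 7.3104

Q = 7.3104


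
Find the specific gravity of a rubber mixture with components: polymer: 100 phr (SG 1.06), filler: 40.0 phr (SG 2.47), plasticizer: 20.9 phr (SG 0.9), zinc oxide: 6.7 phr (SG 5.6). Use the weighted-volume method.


Sum of weights = 167.6
Volume contributions:
  polymer: 100/1.06 = 94.3396
  filler: 40.0/2.47 = 16.1943
  plasticizer: 20.9/0.9 = 23.2222
  zinc oxide: 6.7/5.6 = 1.1964
Sum of volumes = 134.9526
SG = 167.6 / 134.9526 = 1.242

SG = 1.242


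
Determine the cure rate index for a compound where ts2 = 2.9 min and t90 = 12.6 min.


CRI = 100 / (t90 - ts2)
= 100 / (12.6 - 2.9)
= 100 / 9.7
= 10.31 min^-1

10.31 min^-1


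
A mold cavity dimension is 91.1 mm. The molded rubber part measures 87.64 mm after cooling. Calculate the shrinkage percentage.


Shrinkage = (mold - part) / mold * 100
= (91.1 - 87.64) / 91.1 * 100
= 3.46 / 91.1 * 100
= 3.8%

3.8%


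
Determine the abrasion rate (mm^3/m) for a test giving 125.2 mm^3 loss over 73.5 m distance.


Rate = volume_loss / distance
= 125.2 / 73.5
= 1.703 mm^3/m

1.703 mm^3/m


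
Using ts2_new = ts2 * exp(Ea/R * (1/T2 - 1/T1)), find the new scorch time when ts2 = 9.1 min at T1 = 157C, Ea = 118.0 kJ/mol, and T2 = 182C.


Convert temperatures: T1 = 157 + 273.15 = 430.15 K, T2 = 182 + 273.15 = 455.15 K
ts2_new = 9.1 * exp(118000 / 8.314 * (1/455.15 - 1/430.15))
1/T2 - 1/T1 = -1.2769e-04
ts2_new = 1.49 min

1.49 min


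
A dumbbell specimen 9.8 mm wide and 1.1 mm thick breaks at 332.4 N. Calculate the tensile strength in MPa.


Area = width * thickness = 9.8 * 1.1 = 10.78 mm^2
TS = force / area = 332.4 / 10.78 = 30.83 MPa

30.83 MPa


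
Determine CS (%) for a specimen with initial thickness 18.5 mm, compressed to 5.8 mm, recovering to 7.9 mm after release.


CS = (t0 - recovered) / (t0 - ts) * 100
= (18.5 - 7.9) / (18.5 - 5.8) * 100
= 10.6 / 12.7 * 100
= 83.5%

83.5%


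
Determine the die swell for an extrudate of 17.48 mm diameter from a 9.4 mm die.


Die swell ratio = D_extrudate / D_die
= 17.48 / 9.4
= 1.86

Die swell = 1.86


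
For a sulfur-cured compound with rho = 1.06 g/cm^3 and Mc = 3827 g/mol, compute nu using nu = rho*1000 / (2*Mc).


nu = rho * 1000 / (2 * Mc)
nu = 1.06 * 1000 / (2 * 3827)
nu = 1060.0 / 7654
nu = 0.1385 mol/L

0.1385 mol/L


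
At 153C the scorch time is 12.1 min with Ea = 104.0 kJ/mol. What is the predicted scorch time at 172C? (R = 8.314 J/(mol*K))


Convert temperatures: T1 = 153 + 273.15 = 426.15 K, T2 = 172 + 273.15 = 445.15 K
ts2_new = 12.1 * exp(104000 / 8.314 * (1/445.15 - 1/426.15))
1/T2 - 1/T1 = -1.0016e-04
ts2_new = 3.46 min

3.46 min


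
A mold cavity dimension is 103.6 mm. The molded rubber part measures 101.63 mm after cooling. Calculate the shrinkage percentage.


Shrinkage = (mold - part) / mold * 100
= (103.6 - 101.63) / 103.6 * 100
= 1.97 / 103.6 * 100
= 1.9%

1.9%


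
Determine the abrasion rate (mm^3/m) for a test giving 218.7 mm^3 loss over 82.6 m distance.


Rate = volume_loss / distance
= 218.7 / 82.6
= 2.648 mm^3/m

2.648 mm^3/m


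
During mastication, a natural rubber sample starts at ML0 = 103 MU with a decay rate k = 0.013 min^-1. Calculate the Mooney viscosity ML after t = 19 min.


ML = ML0 * exp(-k * t)
ML = 103 * exp(-0.013 * 19)
ML = 103 * 0.7811
ML = 80.46 MU

80.46 MU


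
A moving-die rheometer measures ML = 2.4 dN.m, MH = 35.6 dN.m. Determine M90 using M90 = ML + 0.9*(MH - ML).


M90 = ML + 0.9 * (MH - ML)
M90 = 2.4 + 0.9 * (35.6 - 2.4)
M90 = 2.4 + 0.9 * 33.2
M90 = 32.28 dN.m

32.28 dN.m


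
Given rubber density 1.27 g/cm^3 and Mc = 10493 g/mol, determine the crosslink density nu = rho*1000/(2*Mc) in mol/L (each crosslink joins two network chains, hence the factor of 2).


nu = rho * 1000 / (2 * Mc)
nu = 1.27 * 1000 / (2 * 10493)
nu = 1270.0 / 20986
nu = 0.0605 mol/L

0.0605 mol/L


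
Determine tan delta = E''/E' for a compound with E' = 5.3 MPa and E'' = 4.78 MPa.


tan delta = E'' / E'
= 4.78 / 5.3
= 0.9019

tan delta = 0.9019


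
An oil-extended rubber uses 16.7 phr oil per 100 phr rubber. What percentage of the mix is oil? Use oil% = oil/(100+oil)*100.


Oil % = oil / (100 + oil) * 100
= 16.7 / (100 + 16.7) * 100
= 16.7 / 116.7 * 100
= 14.31%

14.31%
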